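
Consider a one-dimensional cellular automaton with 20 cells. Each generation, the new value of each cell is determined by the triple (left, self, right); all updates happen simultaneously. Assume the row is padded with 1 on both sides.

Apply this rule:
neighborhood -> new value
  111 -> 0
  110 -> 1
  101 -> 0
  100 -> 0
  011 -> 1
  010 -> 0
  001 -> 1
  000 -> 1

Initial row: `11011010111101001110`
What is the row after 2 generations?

generation 1: 01011000100100011010
generation 2: 00011011001001111000

00011011001001111000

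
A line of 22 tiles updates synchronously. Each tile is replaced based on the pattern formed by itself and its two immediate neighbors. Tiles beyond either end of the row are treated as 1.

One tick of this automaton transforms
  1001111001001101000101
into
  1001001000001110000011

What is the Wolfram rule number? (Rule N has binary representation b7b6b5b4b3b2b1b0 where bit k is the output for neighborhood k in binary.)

position 4: 111 → 0  (bit 7 = 0)
position 0: 110 → 1  (bit 6 = 1)
position 14: 101 → 1  (bit 5 = 1)
position 1: 100 → 0  (bit 4 = 0)
position 3: 011 → 1  (bit 3 = 1)
position 9: 010 → 0  (bit 2 = 0)
position 2: 001 → 0  (bit 1 = 0)
position 17: 000 → 0  (bit 0 = 0)
bits b7..b0 = 01101000 = 104

104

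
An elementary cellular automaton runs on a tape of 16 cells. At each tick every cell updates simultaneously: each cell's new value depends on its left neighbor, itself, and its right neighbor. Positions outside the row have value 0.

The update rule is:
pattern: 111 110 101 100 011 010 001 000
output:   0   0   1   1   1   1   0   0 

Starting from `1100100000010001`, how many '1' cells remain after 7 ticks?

10

1010110000011001
1111101000010101
1000011100011111
1100010010010000
1010011011011000
1111010110110100
1000111101101110
count of 1: 10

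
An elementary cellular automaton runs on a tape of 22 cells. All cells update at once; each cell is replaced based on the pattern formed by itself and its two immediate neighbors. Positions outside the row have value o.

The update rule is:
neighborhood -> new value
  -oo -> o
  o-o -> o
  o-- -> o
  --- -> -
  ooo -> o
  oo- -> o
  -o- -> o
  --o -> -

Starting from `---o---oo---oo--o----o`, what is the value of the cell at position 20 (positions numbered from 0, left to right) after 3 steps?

-

o--oo--ooo--ooo-oo---o
oo-ooo-oooo-ooooooo--o
oooooooooooooooooooo-o
position 20 holds -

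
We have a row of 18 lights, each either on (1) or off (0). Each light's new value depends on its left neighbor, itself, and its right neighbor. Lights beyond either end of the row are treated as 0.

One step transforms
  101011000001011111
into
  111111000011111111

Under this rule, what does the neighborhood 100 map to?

0

At position 6 the neighborhood is 100; the next row has 0 there.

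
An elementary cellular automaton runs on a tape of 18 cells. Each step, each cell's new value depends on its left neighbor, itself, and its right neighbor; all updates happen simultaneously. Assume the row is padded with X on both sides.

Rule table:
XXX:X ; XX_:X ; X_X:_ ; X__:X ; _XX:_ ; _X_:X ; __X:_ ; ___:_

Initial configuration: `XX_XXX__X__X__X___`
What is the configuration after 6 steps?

XXXXXX__X__XX_X_X_

XX__XXX_XX_XX_XX__
XXX__XX__X__X__XX_
XXXX__XX_XX_XX__X_
XXXXX__X__X__XX_X_
XXXXXX_XX_XX__X_X_
XXXXXX__X__XX_X_X_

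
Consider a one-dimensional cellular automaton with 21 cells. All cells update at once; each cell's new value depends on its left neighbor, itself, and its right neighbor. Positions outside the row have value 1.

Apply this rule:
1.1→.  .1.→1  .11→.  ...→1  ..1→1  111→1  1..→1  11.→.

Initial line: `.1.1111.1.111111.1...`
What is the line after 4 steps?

111.....1.111111111.1

step 1: .1..11..1..1111..1111
step 2: .111..11111.11.11.111
step 3: ..1.11.111.........11
step 4: 111.....1.111111111.1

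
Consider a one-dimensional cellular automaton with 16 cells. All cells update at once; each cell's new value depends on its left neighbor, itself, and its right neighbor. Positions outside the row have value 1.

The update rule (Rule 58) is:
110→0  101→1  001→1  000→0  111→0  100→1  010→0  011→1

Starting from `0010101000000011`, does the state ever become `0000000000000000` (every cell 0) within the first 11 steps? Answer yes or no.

no

step 1: 1101010100000110
step 2: 0010101010001101
step 3: 1101010101011011
step 4: 0010101010110110
step 5: 1101010101101101
step 6: 0010101011011011
step 7: 1101010110110110
step 8: 0010101101101101
step 9: 1101011011011011
step 10: 0010110110110110
step 11: 1101101101101101
step 11 is 1101101101101101, still not uniform 0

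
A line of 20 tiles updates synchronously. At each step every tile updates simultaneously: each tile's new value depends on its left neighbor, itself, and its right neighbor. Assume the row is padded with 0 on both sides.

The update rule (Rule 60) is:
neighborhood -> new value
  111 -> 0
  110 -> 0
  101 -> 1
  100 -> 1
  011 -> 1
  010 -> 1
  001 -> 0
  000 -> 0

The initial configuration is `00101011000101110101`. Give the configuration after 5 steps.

step 1: 00111110100111001111
step 2: 00100001110100101000
step 3: 00110001001110111100
step 4: 00101001101001100010
step 5: 00111101011101010011

00111101011101010011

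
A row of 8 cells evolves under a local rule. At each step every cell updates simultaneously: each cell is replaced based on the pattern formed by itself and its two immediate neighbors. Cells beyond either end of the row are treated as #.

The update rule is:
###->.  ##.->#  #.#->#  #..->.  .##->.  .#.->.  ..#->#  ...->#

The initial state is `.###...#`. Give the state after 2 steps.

#..#.##.
#.#.#.##

#.#.#.##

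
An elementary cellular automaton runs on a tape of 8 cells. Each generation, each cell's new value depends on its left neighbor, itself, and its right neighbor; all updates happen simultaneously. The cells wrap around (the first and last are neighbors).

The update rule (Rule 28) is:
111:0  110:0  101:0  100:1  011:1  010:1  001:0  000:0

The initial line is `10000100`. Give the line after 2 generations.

10100100

11000110
10100100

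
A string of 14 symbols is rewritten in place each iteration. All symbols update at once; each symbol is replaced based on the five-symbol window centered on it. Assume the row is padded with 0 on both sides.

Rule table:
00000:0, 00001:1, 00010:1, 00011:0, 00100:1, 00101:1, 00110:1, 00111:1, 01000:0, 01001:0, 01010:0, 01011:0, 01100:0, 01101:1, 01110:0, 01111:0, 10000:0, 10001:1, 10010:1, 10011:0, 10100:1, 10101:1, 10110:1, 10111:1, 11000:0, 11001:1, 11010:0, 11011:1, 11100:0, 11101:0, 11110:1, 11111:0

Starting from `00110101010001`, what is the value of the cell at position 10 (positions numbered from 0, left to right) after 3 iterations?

iteration 1: 10110101010111
iteration 2: 10110101010100
iteration 3: 10110101010100
position 10 holds 0

0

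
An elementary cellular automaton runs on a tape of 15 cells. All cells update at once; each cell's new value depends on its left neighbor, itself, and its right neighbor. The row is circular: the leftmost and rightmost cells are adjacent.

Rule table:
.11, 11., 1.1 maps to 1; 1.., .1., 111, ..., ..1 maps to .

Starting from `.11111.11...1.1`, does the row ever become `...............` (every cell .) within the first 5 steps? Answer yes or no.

11...1111....1.
11...1..1.....1
.1............1
1..............
...............
all cells are . at step 5

yes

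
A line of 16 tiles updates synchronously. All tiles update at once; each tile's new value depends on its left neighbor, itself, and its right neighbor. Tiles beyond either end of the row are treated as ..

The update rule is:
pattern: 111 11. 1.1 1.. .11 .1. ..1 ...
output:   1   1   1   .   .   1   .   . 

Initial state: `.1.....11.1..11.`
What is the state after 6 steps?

.1........1...1.

step 1: .1......111...1.
step 2: .1.......11...1.
step 3: .1........1...1.
step 4: .1........1...1.  (fixed point — unchanged through step 6)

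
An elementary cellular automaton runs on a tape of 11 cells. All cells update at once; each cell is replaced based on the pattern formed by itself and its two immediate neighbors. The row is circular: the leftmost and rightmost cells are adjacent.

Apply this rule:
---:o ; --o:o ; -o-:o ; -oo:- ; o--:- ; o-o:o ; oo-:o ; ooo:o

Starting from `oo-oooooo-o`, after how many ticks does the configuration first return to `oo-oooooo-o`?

11

ooo-oooooo-
-ooo-oooooo
o-ooo-ooooo
oo-ooo-oooo
ooo-ooo-ooo
oooo-ooo-oo
ooooo-ooo-o
oooooo-ooo-
-oooooo-ooo
o-oooooo-oo
oo-oooooo-o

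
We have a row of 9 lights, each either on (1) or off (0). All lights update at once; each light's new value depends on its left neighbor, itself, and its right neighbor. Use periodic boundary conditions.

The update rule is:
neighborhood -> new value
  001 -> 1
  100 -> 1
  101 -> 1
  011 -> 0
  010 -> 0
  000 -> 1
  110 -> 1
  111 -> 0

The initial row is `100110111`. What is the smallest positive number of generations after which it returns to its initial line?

18

111011000
001101111
110110001
011011110
101100011
110111100
011000111
101111001
110001110
011110011
100011101
111100110
000111011
111001101
001110110
110011011
011101100
100110111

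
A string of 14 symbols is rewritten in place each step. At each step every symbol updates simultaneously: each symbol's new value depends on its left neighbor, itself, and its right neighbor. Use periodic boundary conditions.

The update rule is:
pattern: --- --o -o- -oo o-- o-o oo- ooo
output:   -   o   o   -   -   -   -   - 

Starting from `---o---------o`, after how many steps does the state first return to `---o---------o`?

14

--oo--------oo
-o---------o--
oo--------oo--
---------o---o
--------oo--oo
-------o---o--
------oo--oo--
-----o---o----
----oo--oo----
---o---o------
--oo--oo------
-o---o--------
oo--oo--------
---o---------o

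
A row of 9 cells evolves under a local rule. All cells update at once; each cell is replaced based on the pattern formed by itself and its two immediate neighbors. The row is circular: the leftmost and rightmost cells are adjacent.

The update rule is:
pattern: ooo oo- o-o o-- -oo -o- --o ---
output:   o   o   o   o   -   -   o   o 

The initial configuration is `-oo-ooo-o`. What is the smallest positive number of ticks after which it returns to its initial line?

tick 1: o-oo-ooo-
tick 2: -o-oo-ooo
tick 3: o-o-oo-oo
tick 4: oo-o-oo-o
tick 5: ooo-o-oo-
tick 6: -ooo-o-oo
tick 7: o-ooo-o-o
tick 8: oo-ooo-o-
tick 9: -oo-ooo-o

9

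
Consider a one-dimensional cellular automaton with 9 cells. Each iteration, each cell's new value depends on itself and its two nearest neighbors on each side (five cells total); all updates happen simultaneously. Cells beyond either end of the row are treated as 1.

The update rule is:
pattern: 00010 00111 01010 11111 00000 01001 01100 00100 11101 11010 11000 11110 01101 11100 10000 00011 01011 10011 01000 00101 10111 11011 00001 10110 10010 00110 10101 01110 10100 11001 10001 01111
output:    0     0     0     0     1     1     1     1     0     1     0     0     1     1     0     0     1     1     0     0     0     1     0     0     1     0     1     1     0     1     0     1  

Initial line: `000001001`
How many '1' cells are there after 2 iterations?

7

001001110
111110101
count of 1: 7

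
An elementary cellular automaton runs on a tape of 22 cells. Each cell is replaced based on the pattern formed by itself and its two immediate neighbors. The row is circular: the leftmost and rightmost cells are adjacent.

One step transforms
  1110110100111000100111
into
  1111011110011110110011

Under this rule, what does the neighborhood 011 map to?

0

At position 4 the neighborhood is 011; the next row has 0 there.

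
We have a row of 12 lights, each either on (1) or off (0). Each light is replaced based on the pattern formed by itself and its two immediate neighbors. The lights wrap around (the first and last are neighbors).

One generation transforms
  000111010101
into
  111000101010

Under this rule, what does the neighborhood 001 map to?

At position 2 the neighborhood is 001; the next row has 1 there.

1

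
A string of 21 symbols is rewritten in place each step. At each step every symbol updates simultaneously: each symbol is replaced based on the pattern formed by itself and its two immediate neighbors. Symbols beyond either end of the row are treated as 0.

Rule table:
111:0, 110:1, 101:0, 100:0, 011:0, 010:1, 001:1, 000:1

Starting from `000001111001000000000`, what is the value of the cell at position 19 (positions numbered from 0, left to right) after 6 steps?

111110001011011111111
000010111001000000001
111110001011011111111  (repeats step 1; period 2)
step 6: 000010111001000000001
position 19 holds 0

0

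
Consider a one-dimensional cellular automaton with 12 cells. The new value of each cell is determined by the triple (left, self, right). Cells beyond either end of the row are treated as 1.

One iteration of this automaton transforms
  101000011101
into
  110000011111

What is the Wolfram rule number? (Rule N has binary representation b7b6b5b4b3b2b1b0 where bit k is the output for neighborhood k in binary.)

position 8: 111 → 1  (bit 7 = 1)
position 0: 110 → 1  (bit 6 = 1)
position 1: 101 → 1  (bit 5 = 1)
position 3: 100 → 0  (bit 4 = 0)
position 7: 011 → 1  (bit 3 = 1)
position 2: 010 → 0  (bit 2 = 0)
position 6: 001 → 0  (bit 1 = 0)
position 4: 000 → 0  (bit 0 = 0)
bits b7..b0 = 11101000 = 232

232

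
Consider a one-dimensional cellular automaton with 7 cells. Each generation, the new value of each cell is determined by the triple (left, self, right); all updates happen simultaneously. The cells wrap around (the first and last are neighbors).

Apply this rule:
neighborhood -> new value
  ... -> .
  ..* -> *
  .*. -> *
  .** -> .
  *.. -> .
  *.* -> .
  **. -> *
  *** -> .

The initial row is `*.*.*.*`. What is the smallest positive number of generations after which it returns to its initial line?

*.*.*..
*.*.*.*

2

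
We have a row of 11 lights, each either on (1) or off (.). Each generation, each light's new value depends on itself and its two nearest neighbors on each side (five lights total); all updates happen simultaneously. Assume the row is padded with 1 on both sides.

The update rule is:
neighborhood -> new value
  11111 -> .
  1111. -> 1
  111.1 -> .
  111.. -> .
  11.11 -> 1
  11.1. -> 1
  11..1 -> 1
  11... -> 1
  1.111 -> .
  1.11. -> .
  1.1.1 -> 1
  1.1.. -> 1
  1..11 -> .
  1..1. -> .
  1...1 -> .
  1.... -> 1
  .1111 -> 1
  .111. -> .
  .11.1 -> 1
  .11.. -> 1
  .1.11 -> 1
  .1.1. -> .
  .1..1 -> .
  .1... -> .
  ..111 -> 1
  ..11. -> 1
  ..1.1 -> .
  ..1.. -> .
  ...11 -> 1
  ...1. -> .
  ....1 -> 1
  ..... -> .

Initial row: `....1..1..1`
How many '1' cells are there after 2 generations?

111.......1
.1.11...111
count of 1: 6

6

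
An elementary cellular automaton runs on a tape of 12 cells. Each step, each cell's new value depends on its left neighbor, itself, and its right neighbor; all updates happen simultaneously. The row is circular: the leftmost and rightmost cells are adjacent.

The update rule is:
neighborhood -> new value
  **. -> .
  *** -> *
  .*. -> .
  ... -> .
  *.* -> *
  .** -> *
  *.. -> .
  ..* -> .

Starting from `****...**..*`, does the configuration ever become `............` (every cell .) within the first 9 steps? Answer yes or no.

yes

***....*...*
**.........*
*..........*
...........*
............
all cells are . at step 5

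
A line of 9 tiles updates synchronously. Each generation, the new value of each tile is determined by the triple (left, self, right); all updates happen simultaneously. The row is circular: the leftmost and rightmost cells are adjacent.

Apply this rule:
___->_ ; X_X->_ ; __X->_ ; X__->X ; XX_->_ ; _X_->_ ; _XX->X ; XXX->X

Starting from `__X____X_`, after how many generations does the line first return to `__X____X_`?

9

___X____X
X___X____
_X___X___
__X___X__
___X___X_
____X___X
X____X___
_X____X__
__X____X_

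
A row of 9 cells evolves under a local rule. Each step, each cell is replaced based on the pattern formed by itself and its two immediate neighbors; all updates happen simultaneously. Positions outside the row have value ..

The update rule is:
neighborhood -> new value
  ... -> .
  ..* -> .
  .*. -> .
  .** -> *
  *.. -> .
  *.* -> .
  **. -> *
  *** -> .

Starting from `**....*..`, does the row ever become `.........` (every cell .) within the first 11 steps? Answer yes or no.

**.......
**.......  (fixed point — unchanged through step 11)
step 11 is **......., still not uniform .

no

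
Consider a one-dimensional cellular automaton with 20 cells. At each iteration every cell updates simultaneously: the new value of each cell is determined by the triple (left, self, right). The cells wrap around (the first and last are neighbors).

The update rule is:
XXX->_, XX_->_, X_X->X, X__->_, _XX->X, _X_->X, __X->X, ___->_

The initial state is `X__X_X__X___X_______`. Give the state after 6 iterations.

__XX__XX______XX_XX_

X_XXXX_XX__XX______X
_XX___XX__XX______XX
XX___XX__XX______XX_
X___XX__XX______XX_X
___XX__XX______XX_XX
__XX__XX______XX_XX_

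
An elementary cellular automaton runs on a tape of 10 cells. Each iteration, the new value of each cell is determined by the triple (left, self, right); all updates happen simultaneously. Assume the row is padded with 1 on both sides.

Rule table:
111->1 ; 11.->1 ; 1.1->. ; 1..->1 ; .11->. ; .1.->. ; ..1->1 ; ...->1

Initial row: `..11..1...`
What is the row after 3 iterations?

1111.111.1

iteration 1: 11.111.111
iteration 2: 11..11..11
iteration 3: 1111.111.1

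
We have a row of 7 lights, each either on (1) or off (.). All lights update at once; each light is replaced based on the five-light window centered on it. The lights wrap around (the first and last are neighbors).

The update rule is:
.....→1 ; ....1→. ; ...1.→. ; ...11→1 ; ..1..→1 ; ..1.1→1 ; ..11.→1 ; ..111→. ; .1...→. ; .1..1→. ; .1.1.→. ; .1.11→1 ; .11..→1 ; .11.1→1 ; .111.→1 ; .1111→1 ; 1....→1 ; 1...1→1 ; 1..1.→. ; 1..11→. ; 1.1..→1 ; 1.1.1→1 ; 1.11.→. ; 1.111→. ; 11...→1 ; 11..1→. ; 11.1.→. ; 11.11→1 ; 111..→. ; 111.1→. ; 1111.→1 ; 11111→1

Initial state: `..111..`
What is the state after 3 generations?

.1.1.11
.1.11.1
.11.1.1

.11.1.1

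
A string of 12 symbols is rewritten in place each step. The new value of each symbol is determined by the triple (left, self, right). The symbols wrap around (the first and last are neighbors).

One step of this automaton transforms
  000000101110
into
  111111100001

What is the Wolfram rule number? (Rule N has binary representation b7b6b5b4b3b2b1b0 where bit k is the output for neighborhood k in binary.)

position 9: 111 → 0  (bit 7 = 0)
position 10: 110 → 0  (bit 6 = 0)
position 7: 101 → 0  (bit 5 = 0)
position 11: 100 → 1  (bit 4 = 1)
position 8: 011 → 0  (bit 3 = 0)
position 6: 010 → 1  (bit 2 = 1)
position 5: 001 → 1  (bit 1 = 1)
position 0: 000 → 1  (bit 0 = 1)
bits b7..b0 = 00010111 = 23

23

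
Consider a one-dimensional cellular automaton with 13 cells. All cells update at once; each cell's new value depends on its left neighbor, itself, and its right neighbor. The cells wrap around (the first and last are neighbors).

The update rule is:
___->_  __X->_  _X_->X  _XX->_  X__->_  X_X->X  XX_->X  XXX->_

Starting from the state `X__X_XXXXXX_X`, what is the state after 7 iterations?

X___X________

X__XX_____XX_
X___X______XX
X___X________
X___X________  (fixed point — unchanged through iteration 7)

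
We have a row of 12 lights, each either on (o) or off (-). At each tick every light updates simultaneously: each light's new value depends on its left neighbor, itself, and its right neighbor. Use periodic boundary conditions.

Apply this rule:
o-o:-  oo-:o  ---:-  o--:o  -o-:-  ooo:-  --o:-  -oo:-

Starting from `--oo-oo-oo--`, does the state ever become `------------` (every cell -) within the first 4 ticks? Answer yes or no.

no

tick 1: ---o--o--oo-
tick 2: ----o--o--oo
tick 3: o----o--o--o
tick 4: oo----o--o--
tick 4 is oo----o--o--, still not uniform -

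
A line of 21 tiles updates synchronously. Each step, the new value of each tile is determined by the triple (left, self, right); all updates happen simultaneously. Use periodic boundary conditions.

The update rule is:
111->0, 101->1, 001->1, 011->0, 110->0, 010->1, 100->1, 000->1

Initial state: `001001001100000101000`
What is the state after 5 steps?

111111110011111111111

111111110011111111111
000000001100000000000
111111110011111111111  (repeats step 1; period 2)
step 5: 111111110011111111111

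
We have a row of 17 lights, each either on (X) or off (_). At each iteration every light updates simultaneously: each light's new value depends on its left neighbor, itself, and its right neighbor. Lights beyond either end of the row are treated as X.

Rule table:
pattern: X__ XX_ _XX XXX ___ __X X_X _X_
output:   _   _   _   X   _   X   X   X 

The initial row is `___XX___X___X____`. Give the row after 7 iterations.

_XX__XX___XXXXXXX

iteration 1: __X____XX__XX___X
iteration 2: _XX___X___X____X_
iteration 3: X____XX__XX___XXX
iteration 4: ____X___X____X_XX
iteration 5: ___XX__XX___XXX_X
iteration 6: __X___X____X_X_X_
iteration 7: _XX__XX___XXXXXXX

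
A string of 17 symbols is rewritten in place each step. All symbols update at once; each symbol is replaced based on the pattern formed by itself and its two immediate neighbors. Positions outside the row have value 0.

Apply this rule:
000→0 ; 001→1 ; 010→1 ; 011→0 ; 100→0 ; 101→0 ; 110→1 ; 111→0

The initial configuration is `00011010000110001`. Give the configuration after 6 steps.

10101010101010101

00101010001010011
01101010011010101
10101010101010101
10101010101010101  (fixed point — unchanged through step 6)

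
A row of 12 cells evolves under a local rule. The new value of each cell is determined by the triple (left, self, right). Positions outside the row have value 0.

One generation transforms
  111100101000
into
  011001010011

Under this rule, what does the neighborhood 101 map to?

At position 7 the neighborhood is 101; the next row has 1 there.

1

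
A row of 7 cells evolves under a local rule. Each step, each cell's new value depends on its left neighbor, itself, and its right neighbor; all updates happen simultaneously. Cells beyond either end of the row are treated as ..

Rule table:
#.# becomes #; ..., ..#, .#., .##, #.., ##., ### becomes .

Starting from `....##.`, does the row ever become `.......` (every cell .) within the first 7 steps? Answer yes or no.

yes

.......
all cells are . at step 1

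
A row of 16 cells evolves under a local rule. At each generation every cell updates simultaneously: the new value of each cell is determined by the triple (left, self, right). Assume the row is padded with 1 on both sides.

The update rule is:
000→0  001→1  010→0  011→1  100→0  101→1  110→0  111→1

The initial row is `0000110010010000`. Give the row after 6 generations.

0010010000111111

0001100100100001
0011001001000011
0110010010000111
1100100100001111
1001001000011111
0010010000111111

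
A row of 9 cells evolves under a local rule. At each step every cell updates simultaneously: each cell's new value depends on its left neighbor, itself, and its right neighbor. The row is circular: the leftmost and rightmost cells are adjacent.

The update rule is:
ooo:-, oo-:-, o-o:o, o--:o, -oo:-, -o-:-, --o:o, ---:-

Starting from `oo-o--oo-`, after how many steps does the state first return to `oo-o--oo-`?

--o-oo--o
oo-o--oo-

2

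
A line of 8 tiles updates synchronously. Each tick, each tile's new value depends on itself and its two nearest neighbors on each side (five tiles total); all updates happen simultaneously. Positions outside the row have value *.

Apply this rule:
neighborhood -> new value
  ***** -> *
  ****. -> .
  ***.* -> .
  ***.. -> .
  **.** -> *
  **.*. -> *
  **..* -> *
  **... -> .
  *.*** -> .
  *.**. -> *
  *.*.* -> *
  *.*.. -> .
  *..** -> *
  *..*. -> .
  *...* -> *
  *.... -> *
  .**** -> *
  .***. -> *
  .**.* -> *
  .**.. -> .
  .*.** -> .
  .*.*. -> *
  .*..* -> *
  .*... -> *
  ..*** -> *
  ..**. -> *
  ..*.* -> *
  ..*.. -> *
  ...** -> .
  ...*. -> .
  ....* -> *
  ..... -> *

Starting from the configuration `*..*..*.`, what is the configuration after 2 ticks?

**.****.

.*.**.*.
**.****.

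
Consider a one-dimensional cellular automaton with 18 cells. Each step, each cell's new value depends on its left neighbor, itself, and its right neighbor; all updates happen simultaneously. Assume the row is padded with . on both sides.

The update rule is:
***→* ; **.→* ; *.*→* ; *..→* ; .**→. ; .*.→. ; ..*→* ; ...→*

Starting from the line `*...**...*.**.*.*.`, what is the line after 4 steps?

*.*.***.****.*.**.

.***.****.*.**.*.*
*.***.****.*.**.*.
.*.***.****.*.**.*
*.*.***.****.*.**.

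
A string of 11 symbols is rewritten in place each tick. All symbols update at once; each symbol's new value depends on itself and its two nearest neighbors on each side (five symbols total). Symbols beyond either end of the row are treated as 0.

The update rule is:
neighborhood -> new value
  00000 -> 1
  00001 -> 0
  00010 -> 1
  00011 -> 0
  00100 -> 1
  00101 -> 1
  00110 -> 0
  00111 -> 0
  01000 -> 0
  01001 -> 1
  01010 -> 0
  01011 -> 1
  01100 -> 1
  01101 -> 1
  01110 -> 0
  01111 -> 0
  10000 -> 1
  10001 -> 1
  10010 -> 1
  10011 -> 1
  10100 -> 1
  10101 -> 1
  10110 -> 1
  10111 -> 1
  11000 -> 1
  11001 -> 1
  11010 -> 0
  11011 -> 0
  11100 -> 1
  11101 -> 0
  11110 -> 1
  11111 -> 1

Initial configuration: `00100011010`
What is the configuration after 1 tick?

01101001010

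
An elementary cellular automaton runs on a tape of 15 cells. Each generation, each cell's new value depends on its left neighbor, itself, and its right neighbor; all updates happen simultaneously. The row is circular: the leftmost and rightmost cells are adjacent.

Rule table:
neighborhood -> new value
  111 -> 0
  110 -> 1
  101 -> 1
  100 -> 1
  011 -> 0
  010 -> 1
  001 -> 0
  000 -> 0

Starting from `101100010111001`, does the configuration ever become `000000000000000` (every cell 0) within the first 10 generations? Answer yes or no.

no

110110011001100
011011001100110
001101100110011
100110110011001
110011011001100
011001101100110
001100110110011
100110011011001
110011001101100
011001100110110
generation 10 is 011001100110110, still not uniform 0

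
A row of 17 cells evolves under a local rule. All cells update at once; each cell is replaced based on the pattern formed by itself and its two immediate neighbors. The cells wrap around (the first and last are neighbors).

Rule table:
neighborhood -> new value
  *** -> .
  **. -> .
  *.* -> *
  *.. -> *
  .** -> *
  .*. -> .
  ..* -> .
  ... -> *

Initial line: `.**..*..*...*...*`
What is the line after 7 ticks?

.*.*.*.*.*..*.*.*

tick 1: **.*..*..**..**..
tick 2: *.*.*..*.*.*.*.*.
tick 3: .*.*.*..*.*.*.*.*
tick 4: *.*.*.*..*.*.*.*.
tick 5: .*.*.*.*..*.*.*.*
tick 6: *.*.*.*.*..*.*.*.
tick 7: .*.*.*.*.*..*.*.*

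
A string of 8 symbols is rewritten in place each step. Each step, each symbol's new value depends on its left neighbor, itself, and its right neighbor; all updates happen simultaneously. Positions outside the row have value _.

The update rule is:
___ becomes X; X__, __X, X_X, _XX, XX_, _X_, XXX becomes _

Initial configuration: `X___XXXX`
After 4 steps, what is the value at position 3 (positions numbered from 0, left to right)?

_

__X_____
X___XXXX  (repeats step 0; period 2)
step 4: X___XXXX
position 3 holds _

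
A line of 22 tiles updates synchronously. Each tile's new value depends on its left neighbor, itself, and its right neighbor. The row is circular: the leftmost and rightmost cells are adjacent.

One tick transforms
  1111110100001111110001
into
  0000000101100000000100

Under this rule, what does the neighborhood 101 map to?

0

At position 6 the neighborhood is 101; the next row has 0 there.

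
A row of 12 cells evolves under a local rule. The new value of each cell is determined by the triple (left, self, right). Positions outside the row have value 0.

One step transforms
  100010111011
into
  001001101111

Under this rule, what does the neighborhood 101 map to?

At position 5 the neighborhood is 101; the next row has 1 there.

1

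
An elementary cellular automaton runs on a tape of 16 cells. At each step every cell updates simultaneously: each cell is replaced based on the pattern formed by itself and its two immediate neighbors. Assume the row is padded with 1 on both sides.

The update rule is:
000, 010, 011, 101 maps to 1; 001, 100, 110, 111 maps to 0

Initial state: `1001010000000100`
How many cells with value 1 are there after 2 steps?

6

0001110111110100
0101001100001100
count of 1: 6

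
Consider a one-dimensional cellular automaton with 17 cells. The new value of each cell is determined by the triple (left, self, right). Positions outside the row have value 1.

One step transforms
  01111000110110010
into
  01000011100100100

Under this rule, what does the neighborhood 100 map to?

0

At position 5 the neighborhood is 100; the next row has 0 there.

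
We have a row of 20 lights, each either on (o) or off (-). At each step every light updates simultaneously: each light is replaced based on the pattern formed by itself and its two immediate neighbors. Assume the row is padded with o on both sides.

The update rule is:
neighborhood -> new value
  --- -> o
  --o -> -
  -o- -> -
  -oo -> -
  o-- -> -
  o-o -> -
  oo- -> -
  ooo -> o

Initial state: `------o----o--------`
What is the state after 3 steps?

step 1: -oooo---oo---oooooo-
step 2: --oo--o----o--oooo--
step 3: --------oo-----oo---

--------oo-----oo---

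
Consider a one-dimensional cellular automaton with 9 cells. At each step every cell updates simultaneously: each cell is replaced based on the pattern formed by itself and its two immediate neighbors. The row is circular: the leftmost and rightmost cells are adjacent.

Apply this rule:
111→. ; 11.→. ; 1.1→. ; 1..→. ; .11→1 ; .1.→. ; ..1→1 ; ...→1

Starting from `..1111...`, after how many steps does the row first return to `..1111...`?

18

step 1: 111....11
step 2: ....1111.
step 3: 11111....
step 4: 1.....111
step 5: ..11111..
step 6: 111.....1
step 7: ....11111
step 8: .1111....
step 9: 11....111
step 10: ...1111..
step 11: 1111....1
step 12: .....1111
step 13: .11111...
step 14: 11.....11
step 15: ...11111.
step 16: 1111.....
step 17: 1....1111
step 18: ..1111...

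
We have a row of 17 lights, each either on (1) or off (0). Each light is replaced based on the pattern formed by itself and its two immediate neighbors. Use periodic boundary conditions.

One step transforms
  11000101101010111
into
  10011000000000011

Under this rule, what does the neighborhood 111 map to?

1

At position 0 the neighborhood is 111; the next row has 1 there.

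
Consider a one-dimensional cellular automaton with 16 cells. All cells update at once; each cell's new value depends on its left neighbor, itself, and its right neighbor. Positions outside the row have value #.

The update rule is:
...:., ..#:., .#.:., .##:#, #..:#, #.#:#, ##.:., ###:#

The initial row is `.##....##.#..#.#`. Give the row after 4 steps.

#.#.#.#...#.####

step 1: ##.#...#.#.#..##
step 2: #.#.#...#.#.#.##
step 3: .#.#.#...#.#.###
step 4: #.#.#.#...#.####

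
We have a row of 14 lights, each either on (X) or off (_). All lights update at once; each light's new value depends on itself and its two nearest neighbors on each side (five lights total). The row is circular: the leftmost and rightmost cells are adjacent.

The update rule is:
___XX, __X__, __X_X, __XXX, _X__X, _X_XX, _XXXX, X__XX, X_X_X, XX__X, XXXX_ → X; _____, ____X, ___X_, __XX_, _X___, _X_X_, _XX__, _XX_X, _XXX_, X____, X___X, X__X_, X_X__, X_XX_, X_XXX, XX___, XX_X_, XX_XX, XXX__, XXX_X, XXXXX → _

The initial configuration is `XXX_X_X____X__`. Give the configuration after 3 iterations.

X___X______XXX
____X_____XXXX
____X____XXXX_

____X____XXXX_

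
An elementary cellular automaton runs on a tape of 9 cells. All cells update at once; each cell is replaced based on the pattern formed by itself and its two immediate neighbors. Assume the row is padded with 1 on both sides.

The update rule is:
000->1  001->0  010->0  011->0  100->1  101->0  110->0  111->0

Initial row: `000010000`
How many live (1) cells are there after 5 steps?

111001110
000100000
110011110
001000000
100111110
count of 1: 6

6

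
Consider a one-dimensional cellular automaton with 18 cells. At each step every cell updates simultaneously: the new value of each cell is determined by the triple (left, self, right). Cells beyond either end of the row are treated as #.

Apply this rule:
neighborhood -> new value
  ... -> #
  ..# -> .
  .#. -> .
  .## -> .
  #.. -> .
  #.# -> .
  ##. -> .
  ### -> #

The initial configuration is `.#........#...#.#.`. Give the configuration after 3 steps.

...######...#.....
.#..####..#...###.
.....##.....#..#..

.....##.....#..#..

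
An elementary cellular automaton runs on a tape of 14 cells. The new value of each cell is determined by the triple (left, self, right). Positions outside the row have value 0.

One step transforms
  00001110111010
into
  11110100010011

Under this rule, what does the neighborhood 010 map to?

1

At position 12 the neighborhood is 010; the next row has 1 there.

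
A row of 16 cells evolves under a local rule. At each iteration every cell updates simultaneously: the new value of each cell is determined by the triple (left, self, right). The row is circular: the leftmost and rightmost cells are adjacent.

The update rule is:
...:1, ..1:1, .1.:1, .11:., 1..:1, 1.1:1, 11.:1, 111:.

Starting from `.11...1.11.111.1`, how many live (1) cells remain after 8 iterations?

7

1.111111.11..111
11.....11.111...
.111111.11..1111
1.....11.111...1
111111.11..1111.
.....11.111...11
11111.11..1111.1
....11.111...11.
count of 1: 7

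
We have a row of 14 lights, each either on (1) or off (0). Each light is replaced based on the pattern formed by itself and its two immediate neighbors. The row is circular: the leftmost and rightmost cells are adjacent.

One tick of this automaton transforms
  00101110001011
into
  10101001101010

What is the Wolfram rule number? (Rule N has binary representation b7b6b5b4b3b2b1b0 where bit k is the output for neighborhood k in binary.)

29

position 5: 111 → 0  (bit 7 = 0)
position 6: 110 → 0  (bit 6 = 0)
position 3: 101 → 0  (bit 5 = 0)
position 0: 100 → 1  (bit 4 = 1)
position 4: 011 → 1  (bit 3 = 1)
position 2: 010 → 1  (bit 2 = 1)
position 1: 001 → 0  (bit 1 = 0)
position 8: 000 → 1  (bit 0 = 1)
bits b7..b0 = 00011101 = 29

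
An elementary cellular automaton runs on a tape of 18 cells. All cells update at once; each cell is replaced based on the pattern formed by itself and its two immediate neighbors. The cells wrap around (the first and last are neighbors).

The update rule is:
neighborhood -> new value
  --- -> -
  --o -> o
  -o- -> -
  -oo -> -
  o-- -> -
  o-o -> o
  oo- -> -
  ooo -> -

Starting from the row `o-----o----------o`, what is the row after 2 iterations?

----o----------o--

-----o----------o-
----o----------o--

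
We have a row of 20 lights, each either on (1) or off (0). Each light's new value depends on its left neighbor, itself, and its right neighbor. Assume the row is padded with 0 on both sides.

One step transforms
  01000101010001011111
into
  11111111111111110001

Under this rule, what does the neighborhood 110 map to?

1

At position 19 the neighborhood is 110; the next row has 1 there.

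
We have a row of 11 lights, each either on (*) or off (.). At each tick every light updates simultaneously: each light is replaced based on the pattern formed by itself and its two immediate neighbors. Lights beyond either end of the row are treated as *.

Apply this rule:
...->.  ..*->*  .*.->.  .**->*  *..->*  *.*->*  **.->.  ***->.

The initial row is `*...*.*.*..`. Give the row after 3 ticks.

.*.*.*.**.*

.*.*.*.*.**
*.*.*.*.**.
.*.*.*.**.*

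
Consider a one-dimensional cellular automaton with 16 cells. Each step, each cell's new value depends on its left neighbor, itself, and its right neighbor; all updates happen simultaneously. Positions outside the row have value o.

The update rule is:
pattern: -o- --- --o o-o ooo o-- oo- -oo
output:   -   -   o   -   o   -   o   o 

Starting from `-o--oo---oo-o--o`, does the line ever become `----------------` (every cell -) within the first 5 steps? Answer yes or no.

---ooo--ooo---oo
--oooo-oooo--ooo
-ooooo-oooo-oooo
-ooooo-oooo-oooo  (fixed point — unchanged through step 5)
step 5 is -ooooo-oooo-oooo, still not uniform -

no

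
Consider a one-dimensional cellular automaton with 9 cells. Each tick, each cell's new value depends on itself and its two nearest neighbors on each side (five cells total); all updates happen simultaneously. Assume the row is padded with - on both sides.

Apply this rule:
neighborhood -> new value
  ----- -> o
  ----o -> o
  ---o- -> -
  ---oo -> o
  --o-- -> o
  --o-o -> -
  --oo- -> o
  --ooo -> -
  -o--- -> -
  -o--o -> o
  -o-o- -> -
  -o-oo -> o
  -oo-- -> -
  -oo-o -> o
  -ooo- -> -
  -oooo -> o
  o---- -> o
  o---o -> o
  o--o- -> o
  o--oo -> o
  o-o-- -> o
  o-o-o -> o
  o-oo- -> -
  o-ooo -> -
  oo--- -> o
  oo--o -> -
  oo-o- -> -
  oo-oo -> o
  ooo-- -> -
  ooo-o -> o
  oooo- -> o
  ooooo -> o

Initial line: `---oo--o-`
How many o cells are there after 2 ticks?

5

oooo--oo-
-oo--oo-o
count of o: 5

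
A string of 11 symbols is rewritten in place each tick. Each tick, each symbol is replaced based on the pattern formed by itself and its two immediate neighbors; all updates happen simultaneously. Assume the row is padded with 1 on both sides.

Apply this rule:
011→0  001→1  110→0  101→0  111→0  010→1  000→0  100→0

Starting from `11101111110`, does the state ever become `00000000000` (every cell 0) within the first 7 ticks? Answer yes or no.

00000000000
all cells are 0 at tick 1

yes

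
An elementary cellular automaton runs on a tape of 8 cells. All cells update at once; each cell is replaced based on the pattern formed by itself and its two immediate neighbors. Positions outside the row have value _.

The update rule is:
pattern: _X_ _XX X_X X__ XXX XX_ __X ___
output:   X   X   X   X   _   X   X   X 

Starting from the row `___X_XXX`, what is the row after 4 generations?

generation 1: XXXXXX_X
generation 2: X____XXX
generation 3: XXXXXX_X  (repeats generation 1; period 2)
generation 4: X____XXX

X____XXX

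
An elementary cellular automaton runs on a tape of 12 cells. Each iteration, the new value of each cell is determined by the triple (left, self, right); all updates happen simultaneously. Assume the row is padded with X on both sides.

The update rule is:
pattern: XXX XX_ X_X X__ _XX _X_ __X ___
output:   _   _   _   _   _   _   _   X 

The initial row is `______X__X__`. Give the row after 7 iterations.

_XXXX_______

_XXXX_______
______XXXXX_
_XXXX_______  (repeats iteration 1; period 2)
iteration 7: _XXXX_______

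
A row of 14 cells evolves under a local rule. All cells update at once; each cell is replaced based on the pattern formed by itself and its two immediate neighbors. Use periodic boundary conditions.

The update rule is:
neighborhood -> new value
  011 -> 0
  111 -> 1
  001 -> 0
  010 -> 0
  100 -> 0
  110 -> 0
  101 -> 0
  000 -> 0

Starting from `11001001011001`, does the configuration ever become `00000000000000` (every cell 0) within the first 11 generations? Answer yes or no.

10000000000000
00000000000000
all cells are 0 at generation 2

yes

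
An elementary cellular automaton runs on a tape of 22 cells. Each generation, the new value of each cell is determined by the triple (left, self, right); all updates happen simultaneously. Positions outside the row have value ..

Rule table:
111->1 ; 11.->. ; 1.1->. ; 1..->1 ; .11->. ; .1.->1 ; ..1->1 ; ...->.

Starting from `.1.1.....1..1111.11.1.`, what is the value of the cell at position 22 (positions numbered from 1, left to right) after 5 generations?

1

11.11...1111.11.....11
.....1.1.11....1...1..
....11.1...1..111.111.
...1...11.1111.1...1.1
..111.1....11..11.11.1
position 22 holds 1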